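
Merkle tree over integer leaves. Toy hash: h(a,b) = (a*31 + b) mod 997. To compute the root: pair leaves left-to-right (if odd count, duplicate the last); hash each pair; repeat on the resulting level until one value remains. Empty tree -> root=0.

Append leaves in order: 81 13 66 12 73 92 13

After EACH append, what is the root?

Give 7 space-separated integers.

Answer: 81 530 596 542 827 438 493

Derivation:
After append 81 (leaves=[81]):
  L0: [81]
  root=81
After append 13 (leaves=[81, 13]):
  L0: [81, 13]
  L1: h(81,13)=(81*31+13)%997=530 -> [530]
  root=530
After append 66 (leaves=[81, 13, 66]):
  L0: [81, 13, 66]
  L1: h(81,13)=(81*31+13)%997=530 h(66,66)=(66*31+66)%997=118 -> [530, 118]
  L2: h(530,118)=(530*31+118)%997=596 -> [596]
  root=596
After append 12 (leaves=[81, 13, 66, 12]):
  L0: [81, 13, 66, 12]
  L1: h(81,13)=(81*31+13)%997=530 h(66,12)=(66*31+12)%997=64 -> [530, 64]
  L2: h(530,64)=(530*31+64)%997=542 -> [542]
  root=542
After append 73 (leaves=[81, 13, 66, 12, 73]):
  L0: [81, 13, 66, 12, 73]
  L1: h(81,13)=(81*31+13)%997=530 h(66,12)=(66*31+12)%997=64 h(73,73)=(73*31+73)%997=342 -> [530, 64, 342]
  L2: h(530,64)=(530*31+64)%997=542 h(342,342)=(342*31+342)%997=974 -> [542, 974]
  L3: h(542,974)=(542*31+974)%997=827 -> [827]
  root=827
After append 92 (leaves=[81, 13, 66, 12, 73, 92]):
  L0: [81, 13, 66, 12, 73, 92]
  L1: h(81,13)=(81*31+13)%997=530 h(66,12)=(66*31+12)%997=64 h(73,92)=(73*31+92)%997=361 -> [530, 64, 361]
  L2: h(530,64)=(530*31+64)%997=542 h(361,361)=(361*31+361)%997=585 -> [542, 585]
  L3: h(542,585)=(542*31+585)%997=438 -> [438]
  root=438
After append 13 (leaves=[81, 13, 66, 12, 73, 92, 13]):
  L0: [81, 13, 66, 12, 73, 92, 13]
  L1: h(81,13)=(81*31+13)%997=530 h(66,12)=(66*31+12)%997=64 h(73,92)=(73*31+92)%997=361 h(13,13)=(13*31+13)%997=416 -> [530, 64, 361, 416]
  L2: h(530,64)=(530*31+64)%997=542 h(361,416)=(361*31+416)%997=640 -> [542, 640]
  L3: h(542,640)=(542*31+640)%997=493 -> [493]
  root=493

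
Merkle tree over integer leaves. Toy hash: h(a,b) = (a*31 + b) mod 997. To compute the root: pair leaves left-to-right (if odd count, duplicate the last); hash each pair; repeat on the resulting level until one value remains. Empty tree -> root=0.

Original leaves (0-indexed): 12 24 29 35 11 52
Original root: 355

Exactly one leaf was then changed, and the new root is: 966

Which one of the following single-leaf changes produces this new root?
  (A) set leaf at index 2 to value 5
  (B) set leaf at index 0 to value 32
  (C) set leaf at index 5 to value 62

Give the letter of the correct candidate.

Answer: B

Derivation:
Original leaves: [12, 24, 29, 35, 11, 52]
Target new root: 966
Try each candidate change and compute the resulting root:
Candidate A: set leaf[2] = 5 -> leaves = [12, 24, 5, 35, 11, 52]
  L0: [12, 24, 5, 35, 11, 52]
  L1: h(12,24)=(12*31+24)%997=396 h(5,35)=(5*31+35)%997=190 h(11,52)=(11*31+52)%997=393 -> [396, 190, 393]
  L2: h(396,190)=(396*31+190)%997=502 h(393,393)=(393*31+393)%997=612 -> [502, 612]
  L3: h(502,612)=(502*31+612)%997=222 -> [222]
  root = 222 != target 966
Candidate B: set leaf[0] = 32 -> leaves = [32, 24, 29, 35, 11, 52]
  L0: [32, 24, 29, 35, 11, 52]
  L1: h(32,24)=(32*31+24)%997=19 h(29,35)=(29*31+35)%997=934 h(11,52)=(11*31+52)%997=393 -> [19, 934, 393]
  L2: h(19,934)=(19*31+934)%997=526 h(393,393)=(393*31+393)%997=612 -> [526, 612]
  L3: h(526,612)=(526*31+612)%997=966 -> [966]
  root = 966 == target 966  ** MATCH **
Candidate C: set leaf[5] = 62 -> leaves = [12, 24, 29, 35, 11, 62]
  L0: [12, 24, 29, 35, 11, 62]
  L1: h(12,24)=(12*31+24)%997=396 h(29,35)=(29*31+35)%997=934 h(11,62)=(11*31+62)%997=403 -> [396, 934, 403]
  L2: h(396,934)=(396*31+934)%997=249 h(403,403)=(403*31+403)%997=932 -> [249, 932]
  L3: h(249,932)=(249*31+932)%997=675 -> [675]
  root = 675 != target 966
Candidate B produces the target root.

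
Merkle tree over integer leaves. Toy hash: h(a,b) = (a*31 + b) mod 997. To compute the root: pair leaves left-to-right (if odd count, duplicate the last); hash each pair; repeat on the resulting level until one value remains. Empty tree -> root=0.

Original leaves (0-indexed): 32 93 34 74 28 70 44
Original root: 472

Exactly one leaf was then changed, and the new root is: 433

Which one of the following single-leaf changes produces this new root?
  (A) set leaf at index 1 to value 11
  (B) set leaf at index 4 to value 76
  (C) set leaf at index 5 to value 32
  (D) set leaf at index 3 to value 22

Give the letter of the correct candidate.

Original leaves: [32, 93, 34, 74, 28, 70, 44]
Target new root: 433
Try each candidate change and compute the resulting root:
Candidate A: set leaf[1] = 11 -> leaves = [32, 11, 34, 74, 28, 70, 44]
  L0: [32, 11, 34, 74, 28, 70, 44]
  L1: h(32,11)=(32*31+11)%997=6 h(34,74)=(34*31+74)%997=131 h(28,70)=(28*31+70)%997=938 h(44,44)=(44*31+44)%997=411 -> [6, 131, 938, 411]
  L2: h(6,131)=(6*31+131)%997=317 h(938,411)=(938*31+411)%997=576 -> [317, 576]
  L3: h(317,576)=(317*31+576)%997=433 -> [433]
  root = 433 == target 433  ** MATCH **
Candidate B: set leaf[4] = 76 -> leaves = [32, 93, 34, 74, 76, 70, 44]
  L0: [32, 93, 34, 74, 76, 70, 44]
  L1: h(32,93)=(32*31+93)%997=88 h(34,74)=(34*31+74)%997=131 h(76,70)=(76*31+70)%997=432 h(44,44)=(44*31+44)%997=411 -> [88, 131, 432, 411]
  L2: h(88,131)=(88*31+131)%997=865 h(432,411)=(432*31+411)%997=842 -> [865, 842]
  L3: h(865,842)=(865*31+842)%997=738 -> [738]
  root = 738 != target 433
Candidate C: set leaf[5] = 32 -> leaves = [32, 93, 34, 74, 28, 32, 44]
  L0: [32, 93, 34, 74, 28, 32, 44]
  L1: h(32,93)=(32*31+93)%997=88 h(34,74)=(34*31+74)%997=131 h(28,32)=(28*31+32)%997=900 h(44,44)=(44*31+44)%997=411 -> [88, 131, 900, 411]
  L2: h(88,131)=(88*31+131)%997=865 h(900,411)=(900*31+411)%997=395 -> [865, 395]
  L3: h(865,395)=(865*31+395)%997=291 -> [291]
  root = 291 != target 433
Candidate D: set leaf[3] = 22 -> leaves = [32, 93, 34, 22, 28, 70, 44]
  L0: [32, 93, 34, 22, 28, 70, 44]
  L1: h(32,93)=(32*31+93)%997=88 h(34,22)=(34*31+22)%997=79 h(28,70)=(28*31+70)%997=938 h(44,44)=(44*31+44)%997=411 -> [88, 79, 938, 411]
  L2: h(88,79)=(88*31+79)%997=813 h(938,411)=(938*31+411)%997=576 -> [813, 576]
  L3: h(813,576)=(813*31+576)%997=854 -> [854]
  root = 854 != target 433
Candidate A produces the target root.

Answer: A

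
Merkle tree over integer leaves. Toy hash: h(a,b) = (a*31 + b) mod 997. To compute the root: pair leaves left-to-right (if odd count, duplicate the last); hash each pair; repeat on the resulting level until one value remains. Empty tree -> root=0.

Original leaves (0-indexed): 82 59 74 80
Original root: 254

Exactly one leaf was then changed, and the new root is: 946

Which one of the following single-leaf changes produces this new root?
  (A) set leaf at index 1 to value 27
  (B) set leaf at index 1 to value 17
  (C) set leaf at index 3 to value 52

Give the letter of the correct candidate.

Original leaves: [82, 59, 74, 80]
Target new root: 946
Try each candidate change and compute the resulting root:
Candidate A: set leaf[1] = 27 -> leaves = [82, 27, 74, 80]
  L0: [82, 27, 74, 80]
  L1: h(82,27)=(82*31+27)%997=575 h(74,80)=(74*31+80)%997=380 -> [575, 380]
  L2: h(575,380)=(575*31+380)%997=259 -> [259]
  root = 259 != target 946
Candidate B: set leaf[1] = 17 -> leaves = [82, 17, 74, 80]
  L0: [82, 17, 74, 80]
  L1: h(82,17)=(82*31+17)%997=565 h(74,80)=(74*31+80)%997=380 -> [565, 380]
  L2: h(565,380)=(565*31+380)%997=946 -> [946]
  root = 946 == target 946  ** MATCH **
Candidate C: set leaf[3] = 52 -> leaves = [82, 59, 74, 52]
  L0: [82, 59, 74, 52]
  L1: h(82,59)=(82*31+59)%997=607 h(74,52)=(74*31+52)%997=352 -> [607, 352]
  L2: h(607,352)=(607*31+352)%997=226 -> [226]
  root = 226 != target 946
Candidate B produces the target root.

Answer: B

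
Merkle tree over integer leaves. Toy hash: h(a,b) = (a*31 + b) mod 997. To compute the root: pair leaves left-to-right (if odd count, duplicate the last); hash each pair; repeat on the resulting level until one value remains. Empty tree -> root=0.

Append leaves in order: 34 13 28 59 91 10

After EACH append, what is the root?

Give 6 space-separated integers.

After append 34 (leaves=[34]):
  L0: [34]
  root=34
After append 13 (leaves=[34, 13]):
  L0: [34, 13]
  L1: h(34,13)=(34*31+13)%997=70 -> [70]
  root=70
After append 28 (leaves=[34, 13, 28]):
  L0: [34, 13, 28]
  L1: h(34,13)=(34*31+13)%997=70 h(28,28)=(28*31+28)%997=896 -> [70, 896]
  L2: h(70,896)=(70*31+896)%997=75 -> [75]
  root=75
After append 59 (leaves=[34, 13, 28, 59]):
  L0: [34, 13, 28, 59]
  L1: h(34,13)=(34*31+13)%997=70 h(28,59)=(28*31+59)%997=927 -> [70, 927]
  L2: h(70,927)=(70*31+927)%997=106 -> [106]
  root=106
After append 91 (leaves=[34, 13, 28, 59, 91]):
  L0: [34, 13, 28, 59, 91]
  L1: h(34,13)=(34*31+13)%997=70 h(28,59)=(28*31+59)%997=927 h(91,91)=(91*31+91)%997=918 -> [70, 927, 918]
  L2: h(70,927)=(70*31+927)%997=106 h(918,918)=(918*31+918)%997=463 -> [106, 463]
  L3: h(106,463)=(106*31+463)%997=758 -> [758]
  root=758
After append 10 (leaves=[34, 13, 28, 59, 91, 10]):
  L0: [34, 13, 28, 59, 91, 10]
  L1: h(34,13)=(34*31+13)%997=70 h(28,59)=(28*31+59)%997=927 h(91,10)=(91*31+10)%997=837 -> [70, 927, 837]
  L2: h(70,927)=(70*31+927)%997=106 h(837,837)=(837*31+837)%997=862 -> [106, 862]
  L3: h(106,862)=(106*31+862)%997=160 -> [160]
  root=160

Answer: 34 70 75 106 758 160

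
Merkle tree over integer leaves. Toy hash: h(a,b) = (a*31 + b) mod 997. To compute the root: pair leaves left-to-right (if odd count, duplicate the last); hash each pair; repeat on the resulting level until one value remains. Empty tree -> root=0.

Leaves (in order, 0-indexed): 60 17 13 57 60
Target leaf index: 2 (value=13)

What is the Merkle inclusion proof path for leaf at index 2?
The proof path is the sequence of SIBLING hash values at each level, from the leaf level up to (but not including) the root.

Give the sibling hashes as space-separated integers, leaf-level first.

L0 (leaves): [60, 17, 13, 57, 60], target index=2
L1: h(60,17)=(60*31+17)%997=880 [pair 0] h(13,57)=(13*31+57)%997=460 [pair 1] h(60,60)=(60*31+60)%997=923 [pair 2] -> [880, 460, 923]
  Sibling for proof at L0: 57
L2: h(880,460)=(880*31+460)%997=821 [pair 0] h(923,923)=(923*31+923)%997=623 [pair 1] -> [821, 623]
  Sibling for proof at L1: 880
L3: h(821,623)=(821*31+623)%997=152 [pair 0] -> [152]
  Sibling for proof at L2: 623
Root: 152
Proof path (sibling hashes from leaf to root): [57, 880, 623]

Answer: 57 880 623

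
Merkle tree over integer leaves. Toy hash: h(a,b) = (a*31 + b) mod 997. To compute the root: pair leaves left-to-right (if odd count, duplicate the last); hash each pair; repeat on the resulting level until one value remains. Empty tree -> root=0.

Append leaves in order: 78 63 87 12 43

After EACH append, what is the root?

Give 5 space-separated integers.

After append 78 (leaves=[78]):
  L0: [78]
  root=78
After append 63 (leaves=[78, 63]):
  L0: [78, 63]
  L1: h(78,63)=(78*31+63)%997=487 -> [487]
  root=487
After append 87 (leaves=[78, 63, 87]):
  L0: [78, 63, 87]
  L1: h(78,63)=(78*31+63)%997=487 h(87,87)=(87*31+87)%997=790 -> [487, 790]
  L2: h(487,790)=(487*31+790)%997=932 -> [932]
  root=932
After append 12 (leaves=[78, 63, 87, 12]):
  L0: [78, 63, 87, 12]
  L1: h(78,63)=(78*31+63)%997=487 h(87,12)=(87*31+12)%997=715 -> [487, 715]
  L2: h(487,715)=(487*31+715)%997=857 -> [857]
  root=857
After append 43 (leaves=[78, 63, 87, 12, 43]):
  L0: [78, 63, 87, 12, 43]
  L1: h(78,63)=(78*31+63)%997=487 h(87,12)=(87*31+12)%997=715 h(43,43)=(43*31+43)%997=379 -> [487, 715, 379]
  L2: h(487,715)=(487*31+715)%997=857 h(379,379)=(379*31+379)%997=164 -> [857, 164]
  L3: h(857,164)=(857*31+164)%997=809 -> [809]
  root=809

Answer: 78 487 932 857 809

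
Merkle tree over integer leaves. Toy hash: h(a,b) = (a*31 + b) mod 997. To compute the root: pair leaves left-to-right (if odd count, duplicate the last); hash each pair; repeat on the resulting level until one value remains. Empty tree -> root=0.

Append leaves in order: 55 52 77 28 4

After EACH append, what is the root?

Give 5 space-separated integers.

After append 55 (leaves=[55]):
  L0: [55]
  root=55
After append 52 (leaves=[55, 52]):
  L0: [55, 52]
  L1: h(55,52)=(55*31+52)%997=760 -> [760]
  root=760
After append 77 (leaves=[55, 52, 77]):
  L0: [55, 52, 77]
  L1: h(55,52)=(55*31+52)%997=760 h(77,77)=(77*31+77)%997=470 -> [760, 470]
  L2: h(760,470)=(760*31+470)%997=102 -> [102]
  root=102
After append 28 (leaves=[55, 52, 77, 28]):
  L0: [55, 52, 77, 28]
  L1: h(55,52)=(55*31+52)%997=760 h(77,28)=(77*31+28)%997=421 -> [760, 421]
  L2: h(760,421)=(760*31+421)%997=53 -> [53]
  root=53
After append 4 (leaves=[55, 52, 77, 28, 4]):
  L0: [55, 52, 77, 28, 4]
  L1: h(55,52)=(55*31+52)%997=760 h(77,28)=(77*31+28)%997=421 h(4,4)=(4*31+4)%997=128 -> [760, 421, 128]
  L2: h(760,421)=(760*31+421)%997=53 h(128,128)=(128*31+128)%997=108 -> [53, 108]
  L3: h(53,108)=(53*31+108)%997=754 -> [754]
  root=754

Answer: 55 760 102 53 754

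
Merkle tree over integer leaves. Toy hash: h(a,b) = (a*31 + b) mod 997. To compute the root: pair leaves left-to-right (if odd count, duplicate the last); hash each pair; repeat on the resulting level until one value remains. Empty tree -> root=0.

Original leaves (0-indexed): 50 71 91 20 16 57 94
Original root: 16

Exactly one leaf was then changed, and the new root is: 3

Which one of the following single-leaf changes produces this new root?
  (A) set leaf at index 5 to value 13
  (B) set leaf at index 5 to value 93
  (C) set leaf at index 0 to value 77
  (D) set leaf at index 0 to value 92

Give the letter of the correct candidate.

Original leaves: [50, 71, 91, 20, 16, 57, 94]
Target new root: 3
Try each candidate change and compute the resulting root:
Candidate A: set leaf[5] = 13 -> leaves = [50, 71, 91, 20, 16, 13, 94]
  L0: [50, 71, 91, 20, 16, 13, 94]
  L1: h(50,71)=(50*31+71)%997=624 h(91,20)=(91*31+20)%997=847 h(16,13)=(16*31+13)%997=509 h(94,94)=(94*31+94)%997=17 -> [624, 847, 509, 17]
  L2: h(624,847)=(624*31+847)%997=251 h(509,17)=(509*31+17)%997=841 -> [251, 841]
  L3: h(251,841)=(251*31+841)%997=646 -> [646]
  root = 646 != target 3
Candidate B: set leaf[5] = 93 -> leaves = [50, 71, 91, 20, 16, 93, 94]
  L0: [50, 71, 91, 20, 16, 93, 94]
  L1: h(50,71)=(50*31+71)%997=624 h(91,20)=(91*31+20)%997=847 h(16,93)=(16*31+93)%997=589 h(94,94)=(94*31+94)%997=17 -> [624, 847, 589, 17]
  L2: h(624,847)=(624*31+847)%997=251 h(589,17)=(589*31+17)%997=330 -> [251, 330]
  L3: h(251,330)=(251*31+330)%997=135 -> [135]
  root = 135 != target 3
Candidate C: set leaf[0] = 77 -> leaves = [77, 71, 91, 20, 16, 57, 94]
  L0: [77, 71, 91, 20, 16, 57, 94]
  L1: h(77,71)=(77*31+71)%997=464 h(91,20)=(91*31+20)%997=847 h(16,57)=(16*31+57)%997=553 h(94,94)=(94*31+94)%997=17 -> [464, 847, 553, 17]
  L2: h(464,847)=(464*31+847)%997=276 h(553,17)=(553*31+17)%997=211 -> [276, 211]
  L3: h(276,211)=(276*31+211)%997=791 -> [791]
  root = 791 != target 3
Candidate D: set leaf[0] = 92 -> leaves = [92, 71, 91, 20, 16, 57, 94]
  L0: [92, 71, 91, 20, 16, 57, 94]
  L1: h(92,71)=(92*31+71)%997=929 h(91,20)=(91*31+20)%997=847 h(16,57)=(16*31+57)%997=553 h(94,94)=(94*31+94)%997=17 -> [929, 847, 553, 17]
  L2: h(929,847)=(929*31+847)%997=733 h(553,17)=(553*31+17)%997=211 -> [733, 211]
  L3: h(733,211)=(733*31+211)%997=3 -> [3]
  root = 3 == target 3  ** MATCH **
Candidate D produces the target root.

Answer: D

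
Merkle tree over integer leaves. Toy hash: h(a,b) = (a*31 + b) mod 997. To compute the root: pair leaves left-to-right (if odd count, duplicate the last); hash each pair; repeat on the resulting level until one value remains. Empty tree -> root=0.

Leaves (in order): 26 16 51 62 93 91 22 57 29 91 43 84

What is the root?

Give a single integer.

L0: [26, 16, 51, 62, 93, 91, 22, 57, 29, 91, 43, 84]
L1: h(26,16)=(26*31+16)%997=822 h(51,62)=(51*31+62)%997=646 h(93,91)=(93*31+91)%997=980 h(22,57)=(22*31+57)%997=739 h(29,91)=(29*31+91)%997=990 h(43,84)=(43*31+84)%997=420 -> [822, 646, 980, 739, 990, 420]
L2: h(822,646)=(822*31+646)%997=206 h(980,739)=(980*31+739)%997=212 h(990,420)=(990*31+420)%997=203 -> [206, 212, 203]
L3: h(206,212)=(206*31+212)%997=616 h(203,203)=(203*31+203)%997=514 -> [616, 514]
L4: h(616,514)=(616*31+514)%997=667 -> [667]

Answer: 667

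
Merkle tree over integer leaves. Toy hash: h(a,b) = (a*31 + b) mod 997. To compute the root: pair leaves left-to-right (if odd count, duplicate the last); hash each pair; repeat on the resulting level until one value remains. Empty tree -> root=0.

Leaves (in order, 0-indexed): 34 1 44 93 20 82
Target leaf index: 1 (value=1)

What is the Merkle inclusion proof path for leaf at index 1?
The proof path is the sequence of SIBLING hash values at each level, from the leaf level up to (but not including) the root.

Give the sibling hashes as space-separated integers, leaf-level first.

L0 (leaves): [34, 1, 44, 93, 20, 82], target index=1
L1: h(34,1)=(34*31+1)%997=58 [pair 0] h(44,93)=(44*31+93)%997=460 [pair 1] h(20,82)=(20*31+82)%997=702 [pair 2] -> [58, 460, 702]
  Sibling for proof at L0: 34
L2: h(58,460)=(58*31+460)%997=264 [pair 0] h(702,702)=(702*31+702)%997=530 [pair 1] -> [264, 530]
  Sibling for proof at L1: 460
L3: h(264,530)=(264*31+530)%997=738 [pair 0] -> [738]
  Sibling for proof at L2: 530
Root: 738
Proof path (sibling hashes from leaf to root): [34, 460, 530]

Answer: 34 460 530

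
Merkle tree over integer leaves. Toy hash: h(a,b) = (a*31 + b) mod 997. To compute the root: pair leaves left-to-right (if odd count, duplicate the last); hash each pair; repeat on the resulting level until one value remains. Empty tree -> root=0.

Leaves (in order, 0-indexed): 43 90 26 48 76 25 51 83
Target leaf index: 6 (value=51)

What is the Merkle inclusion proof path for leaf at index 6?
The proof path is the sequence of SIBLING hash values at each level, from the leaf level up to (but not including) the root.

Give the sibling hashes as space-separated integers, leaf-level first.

Answer: 83 387 102

Derivation:
L0 (leaves): [43, 90, 26, 48, 76, 25, 51, 83], target index=6
L1: h(43,90)=(43*31+90)%997=426 [pair 0] h(26,48)=(26*31+48)%997=854 [pair 1] h(76,25)=(76*31+25)%997=387 [pair 2] h(51,83)=(51*31+83)%997=667 [pair 3] -> [426, 854, 387, 667]
  Sibling for proof at L0: 83
L2: h(426,854)=(426*31+854)%997=102 [pair 0] h(387,667)=(387*31+667)%997=700 [pair 1] -> [102, 700]
  Sibling for proof at L1: 387
L3: h(102,700)=(102*31+700)%997=871 [pair 0] -> [871]
  Sibling for proof at L2: 102
Root: 871
Proof path (sibling hashes from leaf to root): [83, 387, 102]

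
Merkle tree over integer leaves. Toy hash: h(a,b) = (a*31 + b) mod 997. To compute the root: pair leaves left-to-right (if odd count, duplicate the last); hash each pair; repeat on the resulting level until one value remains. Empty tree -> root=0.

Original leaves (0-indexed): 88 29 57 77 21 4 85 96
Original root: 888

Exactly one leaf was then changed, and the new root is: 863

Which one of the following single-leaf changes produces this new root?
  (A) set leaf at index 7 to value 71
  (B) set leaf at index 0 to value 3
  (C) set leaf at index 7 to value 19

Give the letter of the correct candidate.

Answer: A

Derivation:
Original leaves: [88, 29, 57, 77, 21, 4, 85, 96]
Target new root: 863
Try each candidate change and compute the resulting root:
Candidate A: set leaf[7] = 71 -> leaves = [88, 29, 57, 77, 21, 4, 85, 71]
  L0: [88, 29, 57, 77, 21, 4, 85, 71]
  L1: h(88,29)=(88*31+29)%997=763 h(57,77)=(57*31+77)%997=847 h(21,4)=(21*31+4)%997=655 h(85,71)=(85*31+71)%997=712 -> [763, 847, 655, 712]
  L2: h(763,847)=(763*31+847)%997=572 h(655,712)=(655*31+712)%997=80 -> [572, 80]
  L3: h(572,80)=(572*31+80)%997=863 -> [863]
  root = 863 == target 863  ** MATCH **
Candidate B: set leaf[0] = 3 -> leaves = [3, 29, 57, 77, 21, 4, 85, 96]
  L0: [3, 29, 57, 77, 21, 4, 85, 96]
  L1: h(3,29)=(3*31+29)%997=122 h(57,77)=(57*31+77)%997=847 h(21,4)=(21*31+4)%997=655 h(85,96)=(85*31+96)%997=737 -> [122, 847, 655, 737]
  L2: h(122,847)=(122*31+847)%997=641 h(655,737)=(655*31+737)%997=105 -> [641, 105]
  L3: h(641,105)=(641*31+105)%997=36 -> [36]
  root = 36 != target 863
Candidate C: set leaf[7] = 19 -> leaves = [88, 29, 57, 77, 21, 4, 85, 19]
  L0: [88, 29, 57, 77, 21, 4, 85, 19]
  L1: h(88,29)=(88*31+29)%997=763 h(57,77)=(57*31+77)%997=847 h(21,4)=(21*31+4)%997=655 h(85,19)=(85*31+19)%997=660 -> [763, 847, 655, 660]
  L2: h(763,847)=(763*31+847)%997=572 h(655,660)=(655*31+660)%997=28 -> [572, 28]
  L3: h(572,28)=(572*31+28)%997=811 -> [811]
  root = 811 != target 863
Candidate A produces the target root.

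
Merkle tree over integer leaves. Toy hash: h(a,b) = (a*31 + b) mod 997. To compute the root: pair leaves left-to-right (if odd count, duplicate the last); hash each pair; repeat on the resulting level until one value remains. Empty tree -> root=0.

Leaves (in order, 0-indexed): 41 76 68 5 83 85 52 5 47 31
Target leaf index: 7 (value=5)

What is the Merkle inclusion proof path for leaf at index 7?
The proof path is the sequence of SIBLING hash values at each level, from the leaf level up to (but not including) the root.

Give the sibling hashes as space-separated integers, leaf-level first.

Answer: 52 664 2 296

Derivation:
L0 (leaves): [41, 76, 68, 5, 83, 85, 52, 5, 47, 31], target index=7
L1: h(41,76)=(41*31+76)%997=350 [pair 0] h(68,5)=(68*31+5)%997=119 [pair 1] h(83,85)=(83*31+85)%997=664 [pair 2] h(52,5)=(52*31+5)%997=620 [pair 3] h(47,31)=(47*31+31)%997=491 [pair 4] -> [350, 119, 664, 620, 491]
  Sibling for proof at L0: 52
L2: h(350,119)=(350*31+119)%997=2 [pair 0] h(664,620)=(664*31+620)%997=267 [pair 1] h(491,491)=(491*31+491)%997=757 [pair 2] -> [2, 267, 757]
  Sibling for proof at L1: 664
L3: h(2,267)=(2*31+267)%997=329 [pair 0] h(757,757)=(757*31+757)%997=296 [pair 1] -> [329, 296]
  Sibling for proof at L2: 2
L4: h(329,296)=(329*31+296)%997=525 [pair 0] -> [525]
  Sibling for proof at L3: 296
Root: 525
Proof path (sibling hashes from leaf to root): [52, 664, 2, 296]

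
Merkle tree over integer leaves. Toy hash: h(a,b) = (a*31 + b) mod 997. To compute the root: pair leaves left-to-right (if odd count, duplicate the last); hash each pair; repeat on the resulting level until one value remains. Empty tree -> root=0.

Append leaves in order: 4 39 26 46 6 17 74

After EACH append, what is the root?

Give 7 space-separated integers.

Answer: 4 163 900 920 766 121 292

Derivation:
After append 4 (leaves=[4]):
  L0: [4]
  root=4
After append 39 (leaves=[4, 39]):
  L0: [4, 39]
  L1: h(4,39)=(4*31+39)%997=163 -> [163]
  root=163
After append 26 (leaves=[4, 39, 26]):
  L0: [4, 39, 26]
  L1: h(4,39)=(4*31+39)%997=163 h(26,26)=(26*31+26)%997=832 -> [163, 832]
  L2: h(163,832)=(163*31+832)%997=900 -> [900]
  root=900
After append 46 (leaves=[4, 39, 26, 46]):
  L0: [4, 39, 26, 46]
  L1: h(4,39)=(4*31+39)%997=163 h(26,46)=(26*31+46)%997=852 -> [163, 852]
  L2: h(163,852)=(163*31+852)%997=920 -> [920]
  root=920
After append 6 (leaves=[4, 39, 26, 46, 6]):
  L0: [4, 39, 26, 46, 6]
  L1: h(4,39)=(4*31+39)%997=163 h(26,46)=(26*31+46)%997=852 h(6,6)=(6*31+6)%997=192 -> [163, 852, 192]
  L2: h(163,852)=(163*31+852)%997=920 h(192,192)=(192*31+192)%997=162 -> [920, 162]
  L3: h(920,162)=(920*31+162)%997=766 -> [766]
  root=766
After append 17 (leaves=[4, 39, 26, 46, 6, 17]):
  L0: [4, 39, 26, 46, 6, 17]
  L1: h(4,39)=(4*31+39)%997=163 h(26,46)=(26*31+46)%997=852 h(6,17)=(6*31+17)%997=203 -> [163, 852, 203]
  L2: h(163,852)=(163*31+852)%997=920 h(203,203)=(203*31+203)%997=514 -> [920, 514]
  L3: h(920,514)=(920*31+514)%997=121 -> [121]
  root=121
After append 74 (leaves=[4, 39, 26, 46, 6, 17, 74]):
  L0: [4, 39, 26, 46, 6, 17, 74]
  L1: h(4,39)=(4*31+39)%997=163 h(26,46)=(26*31+46)%997=852 h(6,17)=(6*31+17)%997=203 h(74,74)=(74*31+74)%997=374 -> [163, 852, 203, 374]
  L2: h(163,852)=(163*31+852)%997=920 h(203,374)=(203*31+374)%997=685 -> [920, 685]
  L3: h(920,685)=(920*31+685)%997=292 -> [292]
  root=292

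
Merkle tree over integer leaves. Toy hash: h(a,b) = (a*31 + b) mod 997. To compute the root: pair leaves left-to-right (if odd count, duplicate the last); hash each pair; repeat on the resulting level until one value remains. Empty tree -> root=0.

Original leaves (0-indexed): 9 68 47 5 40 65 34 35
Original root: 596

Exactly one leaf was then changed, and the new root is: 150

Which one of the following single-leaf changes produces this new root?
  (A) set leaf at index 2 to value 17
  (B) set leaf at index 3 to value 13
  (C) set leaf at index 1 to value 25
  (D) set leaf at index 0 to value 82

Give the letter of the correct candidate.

Original leaves: [9, 68, 47, 5, 40, 65, 34, 35]
Target new root: 150
Try each candidate change and compute the resulting root:
Candidate A: set leaf[2] = 17 -> leaves = [9, 68, 17, 5, 40, 65, 34, 35]
  L0: [9, 68, 17, 5, 40, 65, 34, 35]
  L1: h(9,68)=(9*31+68)%997=347 h(17,5)=(17*31+5)%997=532 h(40,65)=(40*31+65)%997=308 h(34,35)=(34*31+35)%997=92 -> [347, 532, 308, 92]
  L2: h(347,532)=(347*31+532)%997=322 h(308,92)=(308*31+92)%997=667 -> [322, 667]
  L3: h(322,667)=(322*31+667)%997=679 -> [679]
  root = 679 != target 150
Candidate B: set leaf[3] = 13 -> leaves = [9, 68, 47, 13, 40, 65, 34, 35]
  L0: [9, 68, 47, 13, 40, 65, 34, 35]
  L1: h(9,68)=(9*31+68)%997=347 h(47,13)=(47*31+13)%997=473 h(40,65)=(40*31+65)%997=308 h(34,35)=(34*31+35)%997=92 -> [347, 473, 308, 92]
  L2: h(347,473)=(347*31+473)%997=263 h(308,92)=(308*31+92)%997=667 -> [263, 667]
  L3: h(263,667)=(263*31+667)%997=844 -> [844]
  root = 844 != target 150
Candidate C: set leaf[1] = 25 -> leaves = [9, 25, 47, 5, 40, 65, 34, 35]
  L0: [9, 25, 47, 5, 40, 65, 34, 35]
  L1: h(9,25)=(9*31+25)%997=304 h(47,5)=(47*31+5)%997=465 h(40,65)=(40*31+65)%997=308 h(34,35)=(34*31+35)%997=92 -> [304, 465, 308, 92]
  L2: h(304,465)=(304*31+465)%997=916 h(308,92)=(308*31+92)%997=667 -> [916, 667]
  L3: h(916,667)=(916*31+667)%997=150 -> [150]
  root = 150 == target 150  ** MATCH **
Candidate D: set leaf[0] = 82 -> leaves = [82, 68, 47, 5, 40, 65, 34, 35]
  L0: [82, 68, 47, 5, 40, 65, 34, 35]
  L1: h(82,68)=(82*31+68)%997=616 h(47,5)=(47*31+5)%997=465 h(40,65)=(40*31+65)%997=308 h(34,35)=(34*31+35)%997=92 -> [616, 465, 308, 92]
  L2: h(616,465)=(616*31+465)%997=618 h(308,92)=(308*31+92)%997=667 -> [618, 667]
  L3: h(618,667)=(618*31+667)%997=882 -> [882]
  root = 882 != target 150
Candidate C produces the target root.

Answer: C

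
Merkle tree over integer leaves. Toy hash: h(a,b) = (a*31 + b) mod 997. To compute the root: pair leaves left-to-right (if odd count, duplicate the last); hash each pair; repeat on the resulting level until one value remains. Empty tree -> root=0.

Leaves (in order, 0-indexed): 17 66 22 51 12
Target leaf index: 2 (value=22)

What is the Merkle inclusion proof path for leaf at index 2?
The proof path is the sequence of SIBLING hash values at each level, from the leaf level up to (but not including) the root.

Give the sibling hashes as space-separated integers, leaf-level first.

Answer: 51 593 324

Derivation:
L0 (leaves): [17, 66, 22, 51, 12], target index=2
L1: h(17,66)=(17*31+66)%997=593 [pair 0] h(22,51)=(22*31+51)%997=733 [pair 1] h(12,12)=(12*31+12)%997=384 [pair 2] -> [593, 733, 384]
  Sibling for proof at L0: 51
L2: h(593,733)=(593*31+733)%997=173 [pair 0] h(384,384)=(384*31+384)%997=324 [pair 1] -> [173, 324]
  Sibling for proof at L1: 593
L3: h(173,324)=(173*31+324)%997=702 [pair 0] -> [702]
  Sibling for proof at L2: 324
Root: 702
Proof path (sibling hashes from leaf to root): [51, 593, 324]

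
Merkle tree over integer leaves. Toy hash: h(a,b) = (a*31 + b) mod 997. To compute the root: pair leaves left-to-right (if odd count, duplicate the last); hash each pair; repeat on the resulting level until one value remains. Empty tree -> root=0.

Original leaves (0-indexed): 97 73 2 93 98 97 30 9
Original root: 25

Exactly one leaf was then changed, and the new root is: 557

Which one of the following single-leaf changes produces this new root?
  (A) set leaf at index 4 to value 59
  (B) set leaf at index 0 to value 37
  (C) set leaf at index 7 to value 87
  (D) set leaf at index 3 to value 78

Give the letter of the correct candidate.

Answer: D

Derivation:
Original leaves: [97, 73, 2, 93, 98, 97, 30, 9]
Target new root: 557
Try each candidate change and compute the resulting root:
Candidate A: set leaf[4] = 59 -> leaves = [97, 73, 2, 93, 59, 97, 30, 9]
  L0: [97, 73, 2, 93, 59, 97, 30, 9]
  L1: h(97,73)=(97*31+73)%997=89 h(2,93)=(2*31+93)%997=155 h(59,97)=(59*31+97)%997=929 h(30,9)=(30*31+9)%997=939 -> [89, 155, 929, 939]
  L2: h(89,155)=(89*31+155)%997=920 h(929,939)=(929*31+939)%997=825 -> [920, 825]
  L3: h(920,825)=(920*31+825)%997=432 -> [432]
  root = 432 != target 557
Candidate B: set leaf[0] = 37 -> leaves = [37, 73, 2, 93, 98, 97, 30, 9]
  L0: [37, 73, 2, 93, 98, 97, 30, 9]
  L1: h(37,73)=(37*31+73)%997=223 h(2,93)=(2*31+93)%997=155 h(98,97)=(98*31+97)%997=144 h(30,9)=(30*31+9)%997=939 -> [223, 155, 144, 939]
  L2: h(223,155)=(223*31+155)%997=89 h(144,939)=(144*31+939)%997=418 -> [89, 418]
  L3: h(89,418)=(89*31+418)%997=186 -> [186]
  root = 186 != target 557
Candidate C: set leaf[7] = 87 -> leaves = [97, 73, 2, 93, 98, 97, 30, 87]
  L0: [97, 73, 2, 93, 98, 97, 30, 87]
  L1: h(97,73)=(97*31+73)%997=89 h(2,93)=(2*31+93)%997=155 h(98,97)=(98*31+97)%997=144 h(30,87)=(30*31+87)%997=20 -> [89, 155, 144, 20]
  L2: h(89,155)=(89*31+155)%997=920 h(144,20)=(144*31+20)%997=496 -> [920, 496]
  L3: h(920,496)=(920*31+496)%997=103 -> [103]
  root = 103 != target 557
Candidate D: set leaf[3] = 78 -> leaves = [97, 73, 2, 78, 98, 97, 30, 9]
  L0: [97, 73, 2, 78, 98, 97, 30, 9]
  L1: h(97,73)=(97*31+73)%997=89 h(2,78)=(2*31+78)%997=140 h(98,97)=(98*31+97)%997=144 h(30,9)=(30*31+9)%997=939 -> [89, 140, 144, 939]
  L2: h(89,140)=(89*31+140)%997=905 h(144,939)=(144*31+939)%997=418 -> [905, 418]
  L3: h(905,418)=(905*31+418)%997=557 -> [557]
  root = 557 == target 557  ** MATCH **
Candidate D produces the target root.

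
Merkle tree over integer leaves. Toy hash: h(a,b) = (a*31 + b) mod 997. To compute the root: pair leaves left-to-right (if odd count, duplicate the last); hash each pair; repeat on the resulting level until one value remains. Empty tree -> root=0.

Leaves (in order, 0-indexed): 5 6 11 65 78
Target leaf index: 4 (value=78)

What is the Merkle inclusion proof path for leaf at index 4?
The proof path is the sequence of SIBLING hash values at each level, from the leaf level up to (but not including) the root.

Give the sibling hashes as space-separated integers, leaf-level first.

L0 (leaves): [5, 6, 11, 65, 78], target index=4
L1: h(5,6)=(5*31+6)%997=161 [pair 0] h(11,65)=(11*31+65)%997=406 [pair 1] h(78,78)=(78*31+78)%997=502 [pair 2] -> [161, 406, 502]
  Sibling for proof at L0: 78
L2: h(161,406)=(161*31+406)%997=412 [pair 0] h(502,502)=(502*31+502)%997=112 [pair 1] -> [412, 112]
  Sibling for proof at L1: 502
L3: h(412,112)=(412*31+112)%997=920 [pair 0] -> [920]
  Sibling for proof at L2: 412
Root: 920
Proof path (sibling hashes from leaf to root): [78, 502, 412]

Answer: 78 502 412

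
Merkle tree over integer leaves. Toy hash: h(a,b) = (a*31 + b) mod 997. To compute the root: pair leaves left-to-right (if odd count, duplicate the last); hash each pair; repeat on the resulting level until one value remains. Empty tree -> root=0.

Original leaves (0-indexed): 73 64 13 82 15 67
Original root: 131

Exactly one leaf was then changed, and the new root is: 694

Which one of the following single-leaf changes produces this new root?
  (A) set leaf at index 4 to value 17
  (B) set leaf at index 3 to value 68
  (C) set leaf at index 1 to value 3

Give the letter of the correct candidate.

Answer: B

Derivation:
Original leaves: [73, 64, 13, 82, 15, 67]
Target new root: 694
Try each candidate change and compute the resulting root:
Candidate A: set leaf[4] = 17 -> leaves = [73, 64, 13, 82, 17, 67]
  L0: [73, 64, 13, 82, 17, 67]
  L1: h(73,64)=(73*31+64)%997=333 h(13,82)=(13*31+82)%997=485 h(17,67)=(17*31+67)%997=594 -> [333, 485, 594]
  L2: h(333,485)=(333*31+485)%997=838 h(594,594)=(594*31+594)%997=65 -> [838, 65]
  L3: h(838,65)=(838*31+65)%997=121 -> [121]
  root = 121 != target 694
Candidate B: set leaf[3] = 68 -> leaves = [73, 64, 13, 68, 15, 67]
  L0: [73, 64, 13, 68, 15, 67]
  L1: h(73,64)=(73*31+64)%997=333 h(13,68)=(13*31+68)%997=471 h(15,67)=(15*31+67)%997=532 -> [333, 471, 532]
  L2: h(333,471)=(333*31+471)%997=824 h(532,532)=(532*31+532)%997=75 -> [824, 75]
  L3: h(824,75)=(824*31+75)%997=694 -> [694]
  root = 694 == target 694  ** MATCH **
Candidate C: set leaf[1] = 3 -> leaves = [73, 3, 13, 82, 15, 67]
  L0: [73, 3, 13, 82, 15, 67]
  L1: h(73,3)=(73*31+3)%997=272 h(13,82)=(13*31+82)%997=485 h(15,67)=(15*31+67)%997=532 -> [272, 485, 532]
  L2: h(272,485)=(272*31+485)%997=941 h(532,532)=(532*31+532)%997=75 -> [941, 75]
  L3: h(941,75)=(941*31+75)%997=333 -> [333]
  root = 333 != target 694
Candidate B produces the target root.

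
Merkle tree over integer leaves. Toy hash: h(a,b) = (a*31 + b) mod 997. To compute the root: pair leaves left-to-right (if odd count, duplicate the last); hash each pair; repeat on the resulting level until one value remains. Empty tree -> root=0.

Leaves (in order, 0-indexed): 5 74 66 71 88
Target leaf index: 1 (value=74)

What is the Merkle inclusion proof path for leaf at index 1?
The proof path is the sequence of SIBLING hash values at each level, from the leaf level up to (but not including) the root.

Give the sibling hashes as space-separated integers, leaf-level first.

L0 (leaves): [5, 74, 66, 71, 88], target index=1
L1: h(5,74)=(5*31+74)%997=229 [pair 0] h(66,71)=(66*31+71)%997=123 [pair 1] h(88,88)=(88*31+88)%997=822 [pair 2] -> [229, 123, 822]
  Sibling for proof at L0: 5
L2: h(229,123)=(229*31+123)%997=243 [pair 0] h(822,822)=(822*31+822)%997=382 [pair 1] -> [243, 382]
  Sibling for proof at L1: 123
L3: h(243,382)=(243*31+382)%997=936 [pair 0] -> [936]
  Sibling for proof at L2: 382
Root: 936
Proof path (sibling hashes from leaf to root): [5, 123, 382]

Answer: 5 123 382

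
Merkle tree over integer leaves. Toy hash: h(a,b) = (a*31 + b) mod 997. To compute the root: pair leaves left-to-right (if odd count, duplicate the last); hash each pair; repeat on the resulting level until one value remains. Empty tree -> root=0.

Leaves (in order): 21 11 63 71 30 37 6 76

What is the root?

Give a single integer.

L0: [21, 11, 63, 71, 30, 37, 6, 76]
L1: h(21,11)=(21*31+11)%997=662 h(63,71)=(63*31+71)%997=30 h(30,37)=(30*31+37)%997=967 h(6,76)=(6*31+76)%997=262 -> [662, 30, 967, 262]
L2: h(662,30)=(662*31+30)%997=612 h(967,262)=(967*31+262)%997=329 -> [612, 329]
L3: h(612,329)=(612*31+329)%997=358 -> [358]

Answer: 358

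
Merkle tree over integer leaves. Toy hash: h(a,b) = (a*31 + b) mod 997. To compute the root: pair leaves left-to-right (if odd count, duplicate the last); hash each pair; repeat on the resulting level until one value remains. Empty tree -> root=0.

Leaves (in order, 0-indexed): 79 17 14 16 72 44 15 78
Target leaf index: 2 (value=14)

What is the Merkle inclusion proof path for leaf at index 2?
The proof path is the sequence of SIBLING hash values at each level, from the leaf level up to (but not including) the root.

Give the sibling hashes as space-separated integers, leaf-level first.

L0 (leaves): [79, 17, 14, 16, 72, 44, 15, 78], target index=2
L1: h(79,17)=(79*31+17)%997=472 [pair 0] h(14,16)=(14*31+16)%997=450 [pair 1] h(72,44)=(72*31+44)%997=282 [pair 2] h(15,78)=(15*31+78)%997=543 [pair 3] -> [472, 450, 282, 543]
  Sibling for proof at L0: 16
L2: h(472,450)=(472*31+450)%997=127 [pair 0] h(282,543)=(282*31+543)%997=312 [pair 1] -> [127, 312]
  Sibling for proof at L1: 472
L3: h(127,312)=(127*31+312)%997=261 [pair 0] -> [261]
  Sibling for proof at L2: 312
Root: 261
Proof path (sibling hashes from leaf to root): [16, 472, 312]

Answer: 16 472 312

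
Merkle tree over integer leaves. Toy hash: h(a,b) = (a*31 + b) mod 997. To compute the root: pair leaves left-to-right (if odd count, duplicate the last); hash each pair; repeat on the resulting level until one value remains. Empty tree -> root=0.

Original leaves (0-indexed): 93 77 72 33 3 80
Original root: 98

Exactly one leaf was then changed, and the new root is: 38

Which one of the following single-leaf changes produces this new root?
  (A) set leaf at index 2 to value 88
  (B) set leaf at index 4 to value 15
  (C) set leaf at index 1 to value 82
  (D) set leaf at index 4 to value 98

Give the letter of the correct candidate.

Original leaves: [93, 77, 72, 33, 3, 80]
Target new root: 38
Try each candidate change and compute the resulting root:
Candidate A: set leaf[2] = 88 -> leaves = [93, 77, 88, 33, 3, 80]
  L0: [93, 77, 88, 33, 3, 80]
  L1: h(93,77)=(93*31+77)%997=966 h(88,33)=(88*31+33)%997=767 h(3,80)=(3*31+80)%997=173 -> [966, 767, 173]
  L2: h(966,767)=(966*31+767)%997=803 h(173,173)=(173*31+173)%997=551 -> [803, 551]
  L3: h(803,551)=(803*31+551)%997=519 -> [519]
  root = 519 != target 38
Candidate B: set leaf[4] = 15 -> leaves = [93, 77, 72, 33, 15, 80]
  L0: [93, 77, 72, 33, 15, 80]
  L1: h(93,77)=(93*31+77)%997=966 h(72,33)=(72*31+33)%997=271 h(15,80)=(15*31+80)%997=545 -> [966, 271, 545]
  L2: h(966,271)=(966*31+271)%997=307 h(545,545)=(545*31+545)%997=491 -> [307, 491]
  L3: h(307,491)=(307*31+491)%997=38 -> [38]
  root = 38 == target 38  ** MATCH **
Candidate C: set leaf[1] = 82 -> leaves = [93, 82, 72, 33, 3, 80]
  L0: [93, 82, 72, 33, 3, 80]
  L1: h(93,82)=(93*31+82)%997=971 h(72,33)=(72*31+33)%997=271 h(3,80)=(3*31+80)%997=173 -> [971, 271, 173]
  L2: h(971,271)=(971*31+271)%997=462 h(173,173)=(173*31+173)%997=551 -> [462, 551]
  L3: h(462,551)=(462*31+551)%997=915 -> [915]
  root = 915 != target 38
Candidate D: set leaf[4] = 98 -> leaves = [93, 77, 72, 33, 98, 80]
  L0: [93, 77, 72, 33, 98, 80]
  L1: h(93,77)=(93*31+77)%997=966 h(72,33)=(72*31+33)%997=271 h(98,80)=(98*31+80)%997=127 -> [966, 271, 127]
  L2: h(966,271)=(966*31+271)%997=307 h(127,127)=(127*31+127)%997=76 -> [307, 76]
  L3: h(307,76)=(307*31+76)%997=620 -> [620]
  root = 620 != target 38
Candidate B produces the target root.

Answer: B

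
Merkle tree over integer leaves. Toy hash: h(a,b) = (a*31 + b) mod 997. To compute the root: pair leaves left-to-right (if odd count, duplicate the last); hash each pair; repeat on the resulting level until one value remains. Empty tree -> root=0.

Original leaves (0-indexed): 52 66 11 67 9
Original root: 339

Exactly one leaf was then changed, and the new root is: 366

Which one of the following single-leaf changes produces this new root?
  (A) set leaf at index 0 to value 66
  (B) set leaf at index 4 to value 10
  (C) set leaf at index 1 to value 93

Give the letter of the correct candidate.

Answer: B

Derivation:
Original leaves: [52, 66, 11, 67, 9]
Target new root: 366
Try each candidate change and compute the resulting root:
Candidate A: set leaf[0] = 66 -> leaves = [66, 66, 11, 67, 9]
  L0: [66, 66, 11, 67, 9]
  L1: h(66,66)=(66*31+66)%997=118 h(11,67)=(11*31+67)%997=408 h(9,9)=(9*31+9)%997=288 -> [118, 408, 288]
  L2: h(118,408)=(118*31+408)%997=78 h(288,288)=(288*31+288)%997=243 -> [78, 243]
  L3: h(78,243)=(78*31+243)%997=667 -> [667]
  root = 667 != target 366
Candidate B: set leaf[4] = 10 -> leaves = [52, 66, 11, 67, 10]
  L0: [52, 66, 11, 67, 10]
  L1: h(52,66)=(52*31+66)%997=681 h(11,67)=(11*31+67)%997=408 h(10,10)=(10*31+10)%997=320 -> [681, 408, 320]
  L2: h(681,408)=(681*31+408)%997=582 h(320,320)=(320*31+320)%997=270 -> [582, 270]
  L3: h(582,270)=(582*31+270)%997=366 -> [366]
  root = 366 == target 366  ** MATCH **
Candidate C: set leaf[1] = 93 -> leaves = [52, 93, 11, 67, 9]
  L0: [52, 93, 11, 67, 9]
  L1: h(52,93)=(52*31+93)%997=708 h(11,67)=(11*31+67)%997=408 h(9,9)=(9*31+9)%997=288 -> [708, 408, 288]
  L2: h(708,408)=(708*31+408)%997=422 h(288,288)=(288*31+288)%997=243 -> [422, 243]
  L3: h(422,243)=(422*31+243)%997=364 -> [364]
  root = 364 != target 366
Candidate B produces the target root.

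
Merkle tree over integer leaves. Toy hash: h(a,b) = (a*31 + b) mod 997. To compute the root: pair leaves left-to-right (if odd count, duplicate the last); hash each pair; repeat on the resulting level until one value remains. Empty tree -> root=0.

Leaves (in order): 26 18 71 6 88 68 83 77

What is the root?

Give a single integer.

Answer: 463

Derivation:
L0: [26, 18, 71, 6, 88, 68, 83, 77]
L1: h(26,18)=(26*31+18)%997=824 h(71,6)=(71*31+6)%997=213 h(88,68)=(88*31+68)%997=802 h(83,77)=(83*31+77)%997=656 -> [824, 213, 802, 656]
L2: h(824,213)=(824*31+213)%997=832 h(802,656)=(802*31+656)%997=593 -> [832, 593]
L3: h(832,593)=(832*31+593)%997=463 -> [463]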